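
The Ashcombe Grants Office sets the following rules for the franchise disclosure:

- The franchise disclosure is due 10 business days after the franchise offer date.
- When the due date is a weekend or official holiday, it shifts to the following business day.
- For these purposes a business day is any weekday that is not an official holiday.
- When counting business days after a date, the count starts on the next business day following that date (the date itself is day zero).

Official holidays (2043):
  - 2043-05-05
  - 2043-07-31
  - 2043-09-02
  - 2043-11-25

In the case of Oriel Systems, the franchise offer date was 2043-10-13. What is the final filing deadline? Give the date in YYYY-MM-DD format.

2043-10-27

10 business days after 2043-10-13, excluding weekends and holidays, is 2043-10-27.
Since 2043-10-27 is a Tuesday and not a holiday, the date is unchanged.
Final deadline: 2043-10-27.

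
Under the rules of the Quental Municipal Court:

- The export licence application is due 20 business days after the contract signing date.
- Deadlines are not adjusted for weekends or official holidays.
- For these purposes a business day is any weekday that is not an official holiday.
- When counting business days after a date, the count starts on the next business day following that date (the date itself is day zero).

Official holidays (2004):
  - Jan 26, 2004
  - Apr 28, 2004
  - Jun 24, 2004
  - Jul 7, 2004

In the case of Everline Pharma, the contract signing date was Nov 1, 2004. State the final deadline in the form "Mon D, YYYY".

Starting the day after Nov 1, 2004 and counting 20 business days lands on Nov 29, 2004.
Nov 29, 2004 is a Monday; no weekend or holiday adjustment applies.
So the filing is due Nov 29, 2004.

Nov 29, 2004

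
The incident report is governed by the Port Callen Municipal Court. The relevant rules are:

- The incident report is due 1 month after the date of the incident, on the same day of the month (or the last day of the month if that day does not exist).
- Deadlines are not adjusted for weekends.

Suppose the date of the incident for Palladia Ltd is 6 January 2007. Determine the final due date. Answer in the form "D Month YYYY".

6 February 2007

1 month from 6 January 2007 is 6 February 2007.
No adjustment is made for weekends or holidays, so 6 February 2007 stands.
Final deadline: 6 February 2007.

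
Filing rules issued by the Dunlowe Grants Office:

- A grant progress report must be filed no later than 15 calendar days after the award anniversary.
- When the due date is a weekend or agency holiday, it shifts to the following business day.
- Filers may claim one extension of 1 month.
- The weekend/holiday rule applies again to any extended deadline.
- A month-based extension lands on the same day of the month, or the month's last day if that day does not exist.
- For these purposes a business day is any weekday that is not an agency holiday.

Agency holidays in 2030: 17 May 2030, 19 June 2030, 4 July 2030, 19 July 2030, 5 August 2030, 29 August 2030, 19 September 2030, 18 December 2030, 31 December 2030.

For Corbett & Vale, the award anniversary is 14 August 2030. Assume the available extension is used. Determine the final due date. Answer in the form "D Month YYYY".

Adding 15 calendar days to 14 August 2030 gives 29 August 2030.
Because 29 August 2030 is a listed holiday, the deadline becomes 30 August 2030 (Friday).
The 1 month extension carries 30 August 2030 to 30 September 2030.
Since 30 September 2030 is a Monday and not a holiday, the date is unchanged.
Final deadline: 30 September 2030.

30 September 2030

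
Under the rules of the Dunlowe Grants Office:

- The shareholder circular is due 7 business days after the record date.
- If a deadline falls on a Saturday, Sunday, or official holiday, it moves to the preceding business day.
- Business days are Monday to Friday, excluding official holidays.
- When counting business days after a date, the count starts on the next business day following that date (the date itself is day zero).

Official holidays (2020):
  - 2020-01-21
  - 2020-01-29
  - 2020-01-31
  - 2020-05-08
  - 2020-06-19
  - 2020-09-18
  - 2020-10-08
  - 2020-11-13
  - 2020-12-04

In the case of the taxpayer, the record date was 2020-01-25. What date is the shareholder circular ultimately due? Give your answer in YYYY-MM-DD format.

2020-02-06

7 business days after 2020-01-25, excluding weekends and holidays, is 2020-02-06.
2020-02-06 falls on a Thursday, which is a business day, so no adjustment is needed.
Final deadline: 2020-02-06.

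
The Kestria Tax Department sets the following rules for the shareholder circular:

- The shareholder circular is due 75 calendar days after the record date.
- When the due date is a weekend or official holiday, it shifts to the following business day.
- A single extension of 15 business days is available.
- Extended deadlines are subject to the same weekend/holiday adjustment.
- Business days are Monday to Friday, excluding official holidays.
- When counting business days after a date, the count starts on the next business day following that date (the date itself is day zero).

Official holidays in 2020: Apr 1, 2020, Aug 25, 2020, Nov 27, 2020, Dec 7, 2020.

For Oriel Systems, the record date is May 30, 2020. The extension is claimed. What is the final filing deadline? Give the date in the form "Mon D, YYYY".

Adding 75 calendar days to May 30, 2020 gives Aug 13, 2020.
Aug 13, 2020 (Thursday) is already a business day.
Counting 15 further business days from Aug 13, 2020 reaches Sep 4, 2020.
Sep 4, 2020 is a Friday and not a listed holiday, so it stands.
So the filing is due Sep 4, 2020.

Sep 4, 2020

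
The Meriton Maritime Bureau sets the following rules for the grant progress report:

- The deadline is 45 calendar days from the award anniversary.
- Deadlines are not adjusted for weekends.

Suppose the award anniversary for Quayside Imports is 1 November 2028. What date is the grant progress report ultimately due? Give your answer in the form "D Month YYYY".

16 December 2028

From 1 November 2028, 45 calendar days later is 16 December 2028.
16 December 2028 falls on a Saturday. The rules make no weekend/holiday allowance, so it remains 16 December 2028.
Final deadline: 16 December 2028.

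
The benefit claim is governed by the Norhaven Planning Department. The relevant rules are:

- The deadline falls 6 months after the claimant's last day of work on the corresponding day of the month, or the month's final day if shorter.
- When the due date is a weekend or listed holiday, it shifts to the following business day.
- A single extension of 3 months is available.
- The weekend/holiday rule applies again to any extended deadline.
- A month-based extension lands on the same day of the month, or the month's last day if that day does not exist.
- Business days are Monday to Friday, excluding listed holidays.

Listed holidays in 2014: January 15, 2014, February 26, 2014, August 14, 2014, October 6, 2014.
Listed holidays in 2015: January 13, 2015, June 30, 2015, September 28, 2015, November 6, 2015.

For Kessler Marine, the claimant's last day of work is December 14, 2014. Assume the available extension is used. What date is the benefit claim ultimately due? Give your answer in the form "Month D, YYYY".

Moving 6 months forward from December 14, 2014 on the corresponding day gives June 14, 2015.
June 14, 2015 is a Sunday; the next business day is June 15, 2015 (Monday).
The 3 months extension carries June 15, 2015 to September 15, 2015.
September 15, 2015 falls on a Tuesday, which is a business day, so no adjustment is needed.
So the filing is due September 15, 2015.

September 15, 2015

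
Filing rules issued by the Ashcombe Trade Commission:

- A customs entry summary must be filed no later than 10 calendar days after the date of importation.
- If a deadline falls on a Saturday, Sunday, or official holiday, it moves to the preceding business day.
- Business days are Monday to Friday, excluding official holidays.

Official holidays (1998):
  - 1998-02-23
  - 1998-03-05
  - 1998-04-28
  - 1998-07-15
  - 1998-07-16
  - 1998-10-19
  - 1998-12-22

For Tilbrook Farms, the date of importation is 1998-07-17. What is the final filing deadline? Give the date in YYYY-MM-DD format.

From 1998-07-17, 10 calendar days later is 1998-07-27.
1998-07-27 (Monday) is already a business day.
The final due date is 1998-07-27.

1998-07-27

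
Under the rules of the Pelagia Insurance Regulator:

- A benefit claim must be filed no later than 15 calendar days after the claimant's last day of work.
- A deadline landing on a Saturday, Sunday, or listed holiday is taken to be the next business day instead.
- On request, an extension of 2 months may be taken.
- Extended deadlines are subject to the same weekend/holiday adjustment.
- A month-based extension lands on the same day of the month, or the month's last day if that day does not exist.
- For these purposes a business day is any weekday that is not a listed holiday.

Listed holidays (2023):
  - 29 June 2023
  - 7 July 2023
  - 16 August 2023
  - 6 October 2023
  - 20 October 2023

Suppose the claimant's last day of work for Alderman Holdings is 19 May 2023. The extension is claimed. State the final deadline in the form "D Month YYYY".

7 August 2023

From 19 May 2023, 15 calendar days later is 3 June 2023.
3 June 2023 falls on a Saturday. Rolling to the next business day gives 5 June 2023, a Monday.
Add 2 months to 5 June 2023: 5 August 2023.
5 August 2023 falls on a Saturday. Rolling to the next business day gives 7 August 2023, a Monday.
So the filing is due 7 August 2023.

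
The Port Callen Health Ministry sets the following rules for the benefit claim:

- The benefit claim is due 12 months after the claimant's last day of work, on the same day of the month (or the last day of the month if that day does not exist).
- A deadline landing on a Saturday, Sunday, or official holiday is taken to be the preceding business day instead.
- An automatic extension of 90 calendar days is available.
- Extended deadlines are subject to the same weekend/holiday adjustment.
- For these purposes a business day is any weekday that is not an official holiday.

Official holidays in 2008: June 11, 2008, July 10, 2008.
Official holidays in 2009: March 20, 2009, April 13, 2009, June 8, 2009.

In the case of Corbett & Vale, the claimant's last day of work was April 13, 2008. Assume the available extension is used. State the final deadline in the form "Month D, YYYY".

July 9, 2009

12 months from April 13, 2008 is April 13, 2009.
April 13, 2009 is a listed holiday, so it moves to the preceding business day, April 10, 2009 (Friday).
Add the 90 calendar-day extension to April 10, 2009: July 9, 2009.
July 9, 2009 falls on a Thursday, which is a business day, so no adjustment is needed.
Deadline: July 9, 2009.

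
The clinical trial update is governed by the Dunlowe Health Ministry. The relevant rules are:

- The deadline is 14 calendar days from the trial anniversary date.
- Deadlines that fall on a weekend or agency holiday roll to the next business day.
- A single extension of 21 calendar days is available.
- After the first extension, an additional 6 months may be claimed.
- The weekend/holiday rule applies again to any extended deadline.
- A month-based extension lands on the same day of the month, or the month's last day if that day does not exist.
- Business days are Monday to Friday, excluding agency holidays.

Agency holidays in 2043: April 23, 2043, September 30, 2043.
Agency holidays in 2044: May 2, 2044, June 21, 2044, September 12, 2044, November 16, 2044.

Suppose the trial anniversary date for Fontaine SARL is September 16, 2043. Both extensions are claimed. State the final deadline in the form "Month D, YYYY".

April 22, 2044

From September 16, 2043, 14 calendar days later is September 30, 2043.
September 30, 2043 is a listed holiday; the next business day is October 1, 2043 (Thursday).
With the 21-day extension, October 1, 2043 becomes October 22, 2043.
October 22, 2043 is a Thursday and not a listed holiday, so it stands.
Add 6 months to October 22, 2043: April 22, 2044.
April 22, 2044 is a Friday and not a listed holiday, so it stands.
So the filing is due April 22, 2044.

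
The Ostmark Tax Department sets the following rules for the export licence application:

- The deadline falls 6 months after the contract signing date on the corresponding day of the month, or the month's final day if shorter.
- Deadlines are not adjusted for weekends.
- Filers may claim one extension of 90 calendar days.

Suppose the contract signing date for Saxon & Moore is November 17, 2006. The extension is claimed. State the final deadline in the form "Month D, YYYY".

August 15, 2007

Moving 6 months forward from November 17, 2006 on the corresponding day gives May 17, 2007.
No adjustment is made for weekends or holidays, so May 17, 2007 stands.
With the 90-day extension, May 17, 2007 becomes August 15, 2007.
August 15, 2007 is a Wednesday; no weekend or holiday adjustment applies.
Final deadline: August 15, 2007.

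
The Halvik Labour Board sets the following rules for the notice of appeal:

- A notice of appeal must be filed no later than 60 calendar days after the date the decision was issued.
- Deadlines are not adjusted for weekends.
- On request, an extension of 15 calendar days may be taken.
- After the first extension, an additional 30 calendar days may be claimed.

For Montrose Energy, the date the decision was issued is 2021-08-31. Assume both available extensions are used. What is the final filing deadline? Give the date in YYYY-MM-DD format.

2021-12-14

From 2021-08-31, 60 calendar days later is 2021-10-30.
No adjustment is made for weekends or holidays, so 2021-10-30 stands.
The 15-calendar-day extension moves the deadline from 2021-10-30 to 2021-11-14.
2021-11-14 is a Sunday; no weekend or holiday adjustment applies.
With the 30-day extension, 2021-11-14 becomes 2021-12-14.
No adjustment is made for weekends or holidays, so 2021-12-14 stands.
Final deadline: 2021-12-14.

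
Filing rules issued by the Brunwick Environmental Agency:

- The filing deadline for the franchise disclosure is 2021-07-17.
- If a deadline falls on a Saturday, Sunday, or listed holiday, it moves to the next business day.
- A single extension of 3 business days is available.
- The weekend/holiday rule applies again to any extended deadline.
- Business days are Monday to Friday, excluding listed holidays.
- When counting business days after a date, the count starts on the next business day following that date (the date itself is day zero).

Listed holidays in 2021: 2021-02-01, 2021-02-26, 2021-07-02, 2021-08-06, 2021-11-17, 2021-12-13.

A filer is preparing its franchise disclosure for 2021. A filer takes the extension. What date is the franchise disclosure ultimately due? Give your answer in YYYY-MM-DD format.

2021-07-22

The stated deadline is 2021-07-17.
2021-07-17 is a Saturday; the next business day is 2021-07-19 (Monday).
Applying the 3-business-day extension: 3 business days after 2021-07-19 is 2021-07-22.
2021-07-22 (Thursday) is already a business day.
Final deadline: 2021-07-22.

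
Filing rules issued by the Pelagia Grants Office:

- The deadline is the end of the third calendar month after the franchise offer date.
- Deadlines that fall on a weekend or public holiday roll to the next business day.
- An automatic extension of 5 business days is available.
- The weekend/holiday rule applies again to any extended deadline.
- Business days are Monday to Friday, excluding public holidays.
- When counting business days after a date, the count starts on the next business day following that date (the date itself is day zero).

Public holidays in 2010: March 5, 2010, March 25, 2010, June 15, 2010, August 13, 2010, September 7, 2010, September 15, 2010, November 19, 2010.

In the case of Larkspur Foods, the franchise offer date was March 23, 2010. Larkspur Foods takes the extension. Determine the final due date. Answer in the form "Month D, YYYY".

3 months after March 23, 2010 is June 2010; that month ends on June 30, 2010.
June 30, 2010 falls on a Wednesday, which is a business day, so no adjustment is needed.
Counting 5 further business days from June 30, 2010 reaches July 7, 2010.
Since July 7, 2010 is a Wednesday and not a holiday, the date is unchanged.
So the filing is due July 7, 2010.

July 7, 2010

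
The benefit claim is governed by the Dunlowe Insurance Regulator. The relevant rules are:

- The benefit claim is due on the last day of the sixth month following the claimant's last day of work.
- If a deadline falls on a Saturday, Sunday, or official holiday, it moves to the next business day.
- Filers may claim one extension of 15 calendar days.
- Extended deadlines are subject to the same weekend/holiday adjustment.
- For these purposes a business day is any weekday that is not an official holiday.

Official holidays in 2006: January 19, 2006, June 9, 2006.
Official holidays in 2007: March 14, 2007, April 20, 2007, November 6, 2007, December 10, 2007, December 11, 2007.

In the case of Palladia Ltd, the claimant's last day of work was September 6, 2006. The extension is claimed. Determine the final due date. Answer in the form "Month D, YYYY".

6 months after September 6, 2006 falls in March 2007; the last day of that month is March 31, 2007.
March 31, 2007 falls on a Saturday. Rolling to the next business day gives April 2, 2007, a Monday.
Add the 15 calendar-day extension to April 2, 2007: April 17, 2007.
April 17, 2007 (Tuesday) is already a business day.
Deadline: April 17, 2007.

April 17, 2007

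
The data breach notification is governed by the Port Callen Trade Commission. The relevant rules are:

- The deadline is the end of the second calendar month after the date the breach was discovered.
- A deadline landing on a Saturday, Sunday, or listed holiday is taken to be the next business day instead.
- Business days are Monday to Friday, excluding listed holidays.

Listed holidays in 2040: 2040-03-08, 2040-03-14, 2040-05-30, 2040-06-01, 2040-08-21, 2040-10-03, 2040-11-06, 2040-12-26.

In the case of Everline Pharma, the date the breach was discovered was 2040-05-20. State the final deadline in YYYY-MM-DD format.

2 months after 2040-05-20 is July 2040; that month ends on 2040-07-31.
2040-07-31 (Tuesday) is already a business day.
The final due date is 2040-07-31.

2040-07-31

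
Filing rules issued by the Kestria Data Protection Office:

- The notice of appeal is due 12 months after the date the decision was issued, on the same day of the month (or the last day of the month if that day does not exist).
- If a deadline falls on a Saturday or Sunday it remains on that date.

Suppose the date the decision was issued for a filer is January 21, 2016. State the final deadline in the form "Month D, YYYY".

Moving 12 months forward from January 21, 2016 on the corresponding day gives January 21, 2017.
January 21, 2017 is a Saturday; no weekend or holiday adjustment applies.
The final due date is January 21, 2017.

January 21, 2017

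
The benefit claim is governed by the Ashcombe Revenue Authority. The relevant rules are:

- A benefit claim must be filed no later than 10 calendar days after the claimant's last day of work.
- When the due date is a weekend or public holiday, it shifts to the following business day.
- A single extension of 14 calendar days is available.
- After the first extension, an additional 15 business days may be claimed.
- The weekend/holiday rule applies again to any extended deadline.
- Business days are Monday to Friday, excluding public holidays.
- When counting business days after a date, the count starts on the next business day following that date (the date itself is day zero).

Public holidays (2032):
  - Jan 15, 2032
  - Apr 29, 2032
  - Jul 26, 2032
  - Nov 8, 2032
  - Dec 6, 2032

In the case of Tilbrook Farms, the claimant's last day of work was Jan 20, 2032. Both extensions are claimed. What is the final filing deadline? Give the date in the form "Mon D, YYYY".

Mar 5, 2032

10 calendar days after Jan 20, 2032 is Jan 30, 2032.
Jan 30, 2032 is a Friday and not a listed holiday, so it stands.
Add the 14 calendar-day extension to Jan 30, 2032: Feb 13, 2032.
Since Feb 13, 2032 is a Friday and not a holiday, the date is unchanged.
Counting 15 further business days from Feb 13, 2032 reaches Mar 5, 2032.
Mar 5, 2032 is a Friday and not a listed holiday, so it stands.
So the filing is due Mar 5, 2032.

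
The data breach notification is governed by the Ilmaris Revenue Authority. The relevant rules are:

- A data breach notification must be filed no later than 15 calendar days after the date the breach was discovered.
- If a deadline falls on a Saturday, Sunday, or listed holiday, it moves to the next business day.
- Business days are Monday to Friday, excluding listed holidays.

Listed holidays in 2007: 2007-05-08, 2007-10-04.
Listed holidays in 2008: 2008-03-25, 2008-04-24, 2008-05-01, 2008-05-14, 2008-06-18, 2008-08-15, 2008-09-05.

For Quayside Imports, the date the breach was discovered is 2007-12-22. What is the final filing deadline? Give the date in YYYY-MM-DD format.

2008-01-07

15 calendar days after 2007-12-22 is 2008-01-06.
2008-01-06 is a Sunday; the next business day is 2008-01-07 (Monday).
Final deadline: 2008-01-07.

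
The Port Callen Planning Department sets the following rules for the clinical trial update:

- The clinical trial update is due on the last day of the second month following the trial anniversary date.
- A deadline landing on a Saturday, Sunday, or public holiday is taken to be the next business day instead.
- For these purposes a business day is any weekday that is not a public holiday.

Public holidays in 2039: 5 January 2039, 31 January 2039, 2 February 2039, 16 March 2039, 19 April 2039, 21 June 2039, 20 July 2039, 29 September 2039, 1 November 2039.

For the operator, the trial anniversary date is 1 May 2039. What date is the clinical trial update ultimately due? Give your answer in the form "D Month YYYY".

2 months after 1 May 2039 falls in July 2039; the last day of that month is 31 July 2039.
31 July 2039 is a Sunday, so it moves to the next business day, 1 August 2039 (Monday).
Final deadline: 1 August 2039.

1 August 2039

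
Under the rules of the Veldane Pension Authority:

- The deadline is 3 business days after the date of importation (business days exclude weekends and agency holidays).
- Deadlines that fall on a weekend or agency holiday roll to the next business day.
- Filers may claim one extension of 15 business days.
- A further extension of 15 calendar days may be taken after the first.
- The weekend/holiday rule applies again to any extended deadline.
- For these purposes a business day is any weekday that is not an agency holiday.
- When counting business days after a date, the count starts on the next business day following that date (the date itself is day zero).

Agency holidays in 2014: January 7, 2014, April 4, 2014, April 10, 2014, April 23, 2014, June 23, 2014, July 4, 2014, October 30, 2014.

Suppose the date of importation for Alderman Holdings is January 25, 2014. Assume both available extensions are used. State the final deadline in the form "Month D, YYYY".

March 6, 2014

Starting the day after January 25, 2014 and counting 3 business days lands on January 29, 2014.
January 29, 2014 is a Wednesday and not a listed holiday, so it stands.
The 15-business-day extension runs from January 29, 2014 to February 19, 2014.
Since February 19, 2014 is a Wednesday and not a holiday, the date is unchanged.
Applying the 15-calendar-day extension: February 19, 2014 + 15 days = March 6, 2014.
March 6, 2014 (Thursday) is already a business day.
So the filing is due March 6, 2014.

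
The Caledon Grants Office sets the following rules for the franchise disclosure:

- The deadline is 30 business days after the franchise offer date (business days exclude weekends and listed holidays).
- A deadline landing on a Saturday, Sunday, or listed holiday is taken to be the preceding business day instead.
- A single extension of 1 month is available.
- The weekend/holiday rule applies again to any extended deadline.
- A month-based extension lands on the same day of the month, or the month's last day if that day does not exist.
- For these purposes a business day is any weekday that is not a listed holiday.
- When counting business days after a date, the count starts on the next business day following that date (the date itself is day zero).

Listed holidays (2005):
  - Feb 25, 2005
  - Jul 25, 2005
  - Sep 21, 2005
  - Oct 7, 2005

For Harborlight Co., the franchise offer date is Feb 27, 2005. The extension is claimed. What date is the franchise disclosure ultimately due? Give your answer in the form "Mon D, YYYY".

May 6, 2005

Counting 30 business days after Feb 27, 2005 (skipping weekends and listed holidays) reaches Apr 8, 2005.
Apr 8, 2005 is a Friday and not a listed holiday, so it stands.
Applying the 1 month extension: 1 month after Apr 8, 2005 is May 8, 2005.
May 8, 2005 falls on a Sunday. Rolling to the preceding business day gives May 6, 2005, a Friday.
So the filing is due May 6, 2005.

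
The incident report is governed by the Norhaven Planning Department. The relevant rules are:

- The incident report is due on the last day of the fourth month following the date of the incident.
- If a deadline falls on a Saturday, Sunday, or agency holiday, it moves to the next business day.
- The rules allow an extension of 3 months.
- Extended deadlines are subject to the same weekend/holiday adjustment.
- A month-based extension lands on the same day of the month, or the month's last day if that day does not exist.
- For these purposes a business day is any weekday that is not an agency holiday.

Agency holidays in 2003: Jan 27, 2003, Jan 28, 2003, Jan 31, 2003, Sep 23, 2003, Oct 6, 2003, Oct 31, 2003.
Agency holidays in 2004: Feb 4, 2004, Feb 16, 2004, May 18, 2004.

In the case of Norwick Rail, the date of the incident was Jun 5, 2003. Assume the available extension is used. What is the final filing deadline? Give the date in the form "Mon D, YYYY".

4 months after Jun 5, 2003 falls in October 2003; the last day of that month is Oct 31, 2003.
Because Oct 31, 2003 is a listed holiday, the deadline becomes Nov 3, 2003 (Monday).
Applying the 3 months extension: 3 months after Nov 3, 2003 is Feb 3, 2004.
Since Feb 3, 2004 is a Tuesday and not a holiday, the date is unchanged.
So the filing is due Feb 3, 2004.

Feb 3, 2004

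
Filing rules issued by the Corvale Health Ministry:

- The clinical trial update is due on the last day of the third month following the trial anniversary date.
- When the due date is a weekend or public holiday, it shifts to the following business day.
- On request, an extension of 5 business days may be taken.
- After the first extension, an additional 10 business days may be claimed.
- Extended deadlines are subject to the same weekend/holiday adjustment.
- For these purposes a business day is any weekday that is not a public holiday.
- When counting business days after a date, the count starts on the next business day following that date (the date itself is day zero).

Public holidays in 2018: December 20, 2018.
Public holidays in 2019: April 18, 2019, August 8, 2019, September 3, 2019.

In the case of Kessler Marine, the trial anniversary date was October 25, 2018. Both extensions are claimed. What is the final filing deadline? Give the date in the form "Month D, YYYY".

The third month after October 25, 2018 is January 2019, whose last day is January 31, 2019.
January 31, 2019 (Thursday) is already a business day.
Counting 5 further business days from January 31, 2019 reaches February 7, 2019.
Since February 7, 2019 is a Thursday and not a holiday, the date is unchanged.
Applying the 10-business-day extension: 10 business days after February 7, 2019 is February 21, 2019.
February 21, 2019 (Thursday) is already a business day.
Final deadline: February 21, 2019.

February 21, 2019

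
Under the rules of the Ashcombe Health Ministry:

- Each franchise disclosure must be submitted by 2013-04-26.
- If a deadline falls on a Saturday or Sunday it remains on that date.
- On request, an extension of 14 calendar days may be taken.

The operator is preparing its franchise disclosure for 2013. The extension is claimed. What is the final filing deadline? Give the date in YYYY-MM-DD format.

2013-05-10

The statutory due date is 2013-04-26.
2013-04-26 is a Friday; no weekend or holiday adjustment applies.
Applying the 14-calendar-day extension: 2013-04-26 + 14 days = 2013-05-10.
2013-05-10 falls on a Friday. The rules make no weekend/holiday allowance, so it remains 2013-05-10.
The final due date is 2013-05-10.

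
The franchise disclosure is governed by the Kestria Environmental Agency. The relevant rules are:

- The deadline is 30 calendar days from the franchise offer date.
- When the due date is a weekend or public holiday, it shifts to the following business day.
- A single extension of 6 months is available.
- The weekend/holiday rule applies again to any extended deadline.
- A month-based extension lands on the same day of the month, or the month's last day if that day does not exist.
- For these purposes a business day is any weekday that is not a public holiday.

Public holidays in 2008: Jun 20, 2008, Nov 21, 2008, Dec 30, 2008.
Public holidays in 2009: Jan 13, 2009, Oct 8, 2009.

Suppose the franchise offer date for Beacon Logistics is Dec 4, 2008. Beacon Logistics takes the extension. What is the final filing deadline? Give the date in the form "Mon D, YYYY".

Jul 6, 2009

Trigger date Dec 4, 2008 + 30 calendar days = Jan 3, 2009.
Jan 3, 2009 is a Saturday, so it moves to the next business day, Jan 5, 2009 (Monday).
The 6 months extension carries Jan 5, 2009 to Jul 5, 2009.
Jul 5, 2009 falls on a Sunday. Rolling to the next business day gives Jul 6, 2009, a Monday.
Final deadline: Jul 6, 2009.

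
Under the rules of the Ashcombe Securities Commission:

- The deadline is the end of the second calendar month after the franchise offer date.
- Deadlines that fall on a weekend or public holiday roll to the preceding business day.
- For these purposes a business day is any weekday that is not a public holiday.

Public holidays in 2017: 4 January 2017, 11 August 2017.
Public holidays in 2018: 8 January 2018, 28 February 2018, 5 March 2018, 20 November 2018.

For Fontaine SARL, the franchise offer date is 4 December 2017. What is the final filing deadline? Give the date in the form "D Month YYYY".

27 February 2018

2 months after 4 December 2017 is February 2018; that month ends on 28 February 2018.
28 February 2018 is a listed holiday, so it moves to the preceding business day, 27 February 2018 (Tuesday).
So the filing is due 27 February 2018.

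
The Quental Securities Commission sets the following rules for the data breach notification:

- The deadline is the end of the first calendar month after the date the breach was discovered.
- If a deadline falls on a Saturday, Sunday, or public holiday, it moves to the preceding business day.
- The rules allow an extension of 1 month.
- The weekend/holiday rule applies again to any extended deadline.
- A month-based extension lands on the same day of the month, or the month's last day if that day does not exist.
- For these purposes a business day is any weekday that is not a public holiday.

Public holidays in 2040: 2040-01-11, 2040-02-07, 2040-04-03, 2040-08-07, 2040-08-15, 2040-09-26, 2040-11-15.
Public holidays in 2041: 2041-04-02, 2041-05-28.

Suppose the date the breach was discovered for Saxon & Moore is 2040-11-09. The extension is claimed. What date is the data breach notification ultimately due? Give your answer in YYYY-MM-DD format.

2041-01-31

The first month after 2040-11-09 is December 2040, whose last day is 2040-12-31.
Since 2040-12-31 is a Monday and not a holiday, the date is unchanged.
Applying the 1 month extension: 1 month after 2040-12-31 is 2041-01-31.
2041-01-31 (Thursday) is already a business day.
So the filing is due 2041-01-31.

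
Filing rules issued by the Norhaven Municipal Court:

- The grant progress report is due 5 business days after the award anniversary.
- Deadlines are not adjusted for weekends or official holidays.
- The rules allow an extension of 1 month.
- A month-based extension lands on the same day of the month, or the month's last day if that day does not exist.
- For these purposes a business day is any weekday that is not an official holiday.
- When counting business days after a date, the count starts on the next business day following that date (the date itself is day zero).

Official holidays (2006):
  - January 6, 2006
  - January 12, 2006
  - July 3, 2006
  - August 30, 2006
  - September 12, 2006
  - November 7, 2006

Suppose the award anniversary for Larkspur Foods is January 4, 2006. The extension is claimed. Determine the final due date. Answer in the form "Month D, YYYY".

February 13, 2006

Counting 5 business days after January 4, 2006 (skipping weekends and listed holidays) reaches January 13, 2006.
January 13, 2006 is a Friday; no weekend or holiday adjustment applies.
The 1 month extension carries January 13, 2006 to February 13, 2006.
February 13, 2006 is a Monday; no weekend or holiday adjustment applies.
The final due date is February 13, 2006.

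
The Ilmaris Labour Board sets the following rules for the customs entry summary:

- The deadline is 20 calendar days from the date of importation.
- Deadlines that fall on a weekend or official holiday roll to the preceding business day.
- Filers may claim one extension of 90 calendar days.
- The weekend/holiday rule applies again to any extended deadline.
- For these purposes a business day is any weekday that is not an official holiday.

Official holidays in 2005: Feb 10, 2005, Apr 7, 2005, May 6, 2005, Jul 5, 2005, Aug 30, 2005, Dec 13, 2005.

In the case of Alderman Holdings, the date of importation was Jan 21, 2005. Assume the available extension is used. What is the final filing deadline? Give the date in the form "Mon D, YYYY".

From Jan 21, 2005, 20 calendar days later is Feb 10, 2005.
Feb 10, 2005 is a listed holiday, so it moves to the preceding business day, Feb 9, 2005 (Wednesday).
Add the 90 calendar-day extension to Feb 9, 2005: May 10, 2005.
May 10, 2005 is a Tuesday and not a listed holiday, so it stands.
So the filing is due May 10, 2005.

May 10, 2005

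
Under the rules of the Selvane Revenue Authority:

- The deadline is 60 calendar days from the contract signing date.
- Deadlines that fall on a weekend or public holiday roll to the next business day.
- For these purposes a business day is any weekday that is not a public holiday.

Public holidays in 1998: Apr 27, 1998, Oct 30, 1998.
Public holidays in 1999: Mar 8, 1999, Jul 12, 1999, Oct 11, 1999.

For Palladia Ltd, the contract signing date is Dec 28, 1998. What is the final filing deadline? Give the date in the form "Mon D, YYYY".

60 calendar days after Dec 28, 1998 is Feb 26, 1999.
Feb 26, 1999 is a Friday and not a listed holiday, so it stands.
Deadline: Feb 26, 1999.

Feb 26, 1999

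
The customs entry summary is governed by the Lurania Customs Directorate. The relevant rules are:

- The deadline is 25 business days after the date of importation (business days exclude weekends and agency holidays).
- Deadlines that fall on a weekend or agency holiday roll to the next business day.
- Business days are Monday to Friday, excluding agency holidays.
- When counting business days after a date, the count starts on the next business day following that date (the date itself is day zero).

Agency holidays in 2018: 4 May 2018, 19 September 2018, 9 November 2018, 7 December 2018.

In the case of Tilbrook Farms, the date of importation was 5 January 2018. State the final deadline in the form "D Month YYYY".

9 February 2018

Starting the day after 5 January 2018 and counting 25 business days lands on 9 February 2018.
9 February 2018 (Friday) is already a business day.
Final deadline: 9 February 2018.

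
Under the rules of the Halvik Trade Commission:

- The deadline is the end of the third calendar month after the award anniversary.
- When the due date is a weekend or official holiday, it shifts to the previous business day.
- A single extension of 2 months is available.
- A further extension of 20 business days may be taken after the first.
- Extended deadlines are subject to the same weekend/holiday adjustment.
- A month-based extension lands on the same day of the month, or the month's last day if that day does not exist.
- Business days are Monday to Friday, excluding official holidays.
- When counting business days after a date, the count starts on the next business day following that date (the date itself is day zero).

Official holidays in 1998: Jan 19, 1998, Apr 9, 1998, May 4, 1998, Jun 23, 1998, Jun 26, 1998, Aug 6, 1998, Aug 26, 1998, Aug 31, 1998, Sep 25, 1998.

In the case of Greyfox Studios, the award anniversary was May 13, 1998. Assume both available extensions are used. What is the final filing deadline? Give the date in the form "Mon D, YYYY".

Nov 25, 1998

3 months after May 13, 1998 falls in August 1998; the last day of that month is Aug 31, 1998.
Because Aug 31, 1998 is a listed holiday, the deadline becomes Aug 28, 1998 (Friday).
Add 2 months to Aug 28, 1998: Oct 28, 1998.
Oct 28, 1998 is a Wednesday and not a listed holiday, so it stands.
The 20-business-day extension runs from Oct 28, 1998 to Nov 25, 1998.
Nov 25, 1998 is a Wednesday and not a listed holiday, so it stands.
The final due date is Nov 25, 1998.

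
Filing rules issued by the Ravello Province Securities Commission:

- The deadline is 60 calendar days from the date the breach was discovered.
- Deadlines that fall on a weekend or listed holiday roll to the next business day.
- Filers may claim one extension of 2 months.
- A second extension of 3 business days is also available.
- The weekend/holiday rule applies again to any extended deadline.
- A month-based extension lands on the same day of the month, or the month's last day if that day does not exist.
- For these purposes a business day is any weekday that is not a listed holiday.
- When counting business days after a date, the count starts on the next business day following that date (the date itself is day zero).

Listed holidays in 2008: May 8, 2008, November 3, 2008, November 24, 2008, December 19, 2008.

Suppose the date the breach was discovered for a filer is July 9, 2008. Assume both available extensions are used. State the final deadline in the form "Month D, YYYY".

60 calendar days after July 9, 2008 is September 7, 2008.
Because September 7, 2008 is a Sunday, the deadline becomes September 8, 2008 (Monday).
Applying the 2 months extension: 2 months after September 8, 2008 is November 8, 2008.
Because November 8, 2008 is a Saturday, the deadline becomes November 10, 2008 (Monday).
The 3-business-day extension runs from November 10, 2008 to November 13, 2008.
Since November 13, 2008 is a Thursday and not a holiday, the date is unchanged.
Final deadline: November 13, 2008.

November 13, 2008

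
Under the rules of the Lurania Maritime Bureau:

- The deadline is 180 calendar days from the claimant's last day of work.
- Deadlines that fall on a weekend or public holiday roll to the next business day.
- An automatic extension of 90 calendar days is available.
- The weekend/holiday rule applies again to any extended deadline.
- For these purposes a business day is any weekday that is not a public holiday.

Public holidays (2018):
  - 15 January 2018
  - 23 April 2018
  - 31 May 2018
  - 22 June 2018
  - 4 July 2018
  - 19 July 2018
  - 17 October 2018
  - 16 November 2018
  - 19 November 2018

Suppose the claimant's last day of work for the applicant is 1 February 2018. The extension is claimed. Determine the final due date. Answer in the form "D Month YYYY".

From 1 February 2018, 180 calendar days later is 31 July 2018.
31 July 2018 (Tuesday) is already a business day.
Applying the 90-calendar-day extension: 31 July 2018 + 90 days = 29 October 2018.
Since 29 October 2018 is a Monday and not a holiday, the date is unchanged.
Final deadline: 29 October 2018.

29 October 2018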